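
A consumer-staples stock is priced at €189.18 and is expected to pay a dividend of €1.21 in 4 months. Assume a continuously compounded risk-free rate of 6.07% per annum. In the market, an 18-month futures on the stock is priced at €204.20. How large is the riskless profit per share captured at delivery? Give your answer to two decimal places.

PV(dividends) I = 1.21·e^(−0.0607·4/12) = 1.1858
Fair futures F* = (S − I)·e^(rT) = (189.18 − 1.1858)·e^0.091050 = 187.9942 × 1.095324 = 205.9146
Market €204.20 < fair 205.9146: forward underpriced → reverse cash-and-carry (short the stock, invest proceeds at r, pay the dividends, go long the forward).
Profit at T = |F_mkt − F*| = |204.20 − 205.9146| = €1.71 per share

€1.71 per share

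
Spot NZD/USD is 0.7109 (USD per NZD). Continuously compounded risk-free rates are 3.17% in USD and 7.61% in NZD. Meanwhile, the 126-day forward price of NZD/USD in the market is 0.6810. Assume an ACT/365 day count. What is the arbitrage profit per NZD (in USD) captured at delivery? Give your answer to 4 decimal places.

0.0191 per NZD (in USD)

Fair forward: F* = S·e^(carry·T), with carry = (r_USD − r_NZD) = 0.0317 − 0.0761 = -0.0444
F* = 0.7109 · e^(-0.0444 × 126/365) = 0.7109 · e^-0.015327 = 0.7109 × 0.984790 = 0.7001
Market 0.6810 < fair 0.7001: forward underpriced → reverse cash-and-carry (short spot, go long the forward).
At maturity, profit = |F_mkt − F*| = |0.6810 − 0.7001| = 0.0191 per NZD (in USD)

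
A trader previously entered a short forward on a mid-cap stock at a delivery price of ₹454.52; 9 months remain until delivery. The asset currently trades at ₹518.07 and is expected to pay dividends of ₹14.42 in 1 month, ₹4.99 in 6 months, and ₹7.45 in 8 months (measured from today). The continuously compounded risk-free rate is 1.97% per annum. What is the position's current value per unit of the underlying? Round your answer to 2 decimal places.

-₹43.53

PV(remaining dividends) I = 14.42·e^(−0.0197·1/12) + 4.99·e^(−0.0197·6/12) + 7.45·e^(−0.0197·8/12) = 26.6902
Current forward F = (S − I)·e^(rT) = (518.07 − 26.6902)·e^(0.0197·9/12) = 491.3798 × 1.014885 = 498.6940
Value (long) = (F − K)·e^(−rT) = (498.6940 − 454.52) × 0.985334 = 43.5261
Short position value = −(long value) = -₹43.53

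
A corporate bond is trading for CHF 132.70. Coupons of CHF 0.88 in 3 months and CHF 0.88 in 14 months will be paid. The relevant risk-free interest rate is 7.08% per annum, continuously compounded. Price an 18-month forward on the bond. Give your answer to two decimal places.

CHF 145.71

PV(coupons) I = 0.88·e^(−0.0708·3/12) + 0.88·e^(−0.0708·14/12)
I = 0.8646 + 0.8102 = 1.6748
F = (S − I)·e^(rT) = (132.70 − 1.6748) · e^(0.0708·18/12)
= 131.0252 · e^0.106200 = 131.0252 × 1.112044 = CHF 145.71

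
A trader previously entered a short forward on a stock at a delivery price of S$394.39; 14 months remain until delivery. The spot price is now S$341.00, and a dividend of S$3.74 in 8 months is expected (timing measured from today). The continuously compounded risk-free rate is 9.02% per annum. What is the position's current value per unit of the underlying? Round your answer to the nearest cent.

PV(remaining dividends) I = 3.74·e^(−0.0902·8/12) = 3.5217
Current forward F = (S − I)·e^(rT) = (341.00 − 3.5217)·e^(0.0902·14/12) = 337.4783 × 1.110970 = 374.9283
Value (long) = (F − K)·e^(−rT) = (374.9283 − 394.39) × 0.900114 = -17.5177
Short position value = −(long value) = S$17.52

S$17.52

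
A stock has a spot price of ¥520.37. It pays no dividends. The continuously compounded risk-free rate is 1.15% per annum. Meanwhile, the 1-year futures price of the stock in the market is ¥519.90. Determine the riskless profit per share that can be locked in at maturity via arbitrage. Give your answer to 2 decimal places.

Fair futures: F* = S·e^(carry·T), with carry = r = 0.0115
F* = 520.37 · e^(0.0115 × 12/12) = 520.37 · e^0.011500 = 520.37 × 1.011566 = ¥526.3886
Market ¥519.90 < fair ¥526.3886: forward underpriced → reverse cash-and-carry (short spot, go long the forward).
At maturity, profit = |F_mkt − F*| = |519.90 − 526.3886| = ¥6.49 per share

¥6.49 per share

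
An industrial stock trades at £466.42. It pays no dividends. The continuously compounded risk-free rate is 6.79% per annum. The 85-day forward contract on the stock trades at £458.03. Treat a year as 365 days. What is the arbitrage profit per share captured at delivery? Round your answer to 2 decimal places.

£15.82 per share

Fair forward: F* = S·e^(carry·T), with carry = r = 0.0679
F* = 466.42 · e^(0.0679 × 85/365) = 466.42 · e^0.015812 = 466.42 × 1.015938 = £473.8538
Market £458.03 < fair £473.8538: forward underpriced → reverse cash-and-carry (short spot, go long the forward).
At maturity, profit = |F_mkt − F*| = |458.03 − 473.8538| = £15.82 per share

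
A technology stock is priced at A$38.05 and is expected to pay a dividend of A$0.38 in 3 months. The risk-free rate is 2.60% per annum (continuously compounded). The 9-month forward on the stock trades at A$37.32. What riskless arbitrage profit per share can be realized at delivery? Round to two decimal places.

A$1.09 per share

PV(dividends) I = 0.38·e^(−0.0260·3/12) = 0.3775
Fair forward F* = (S − I)·e^(rT) = (38.05 − 0.3775)·e^0.019500 = 37.6725 × 1.019691 = 38.4143
Market A$37.32 < fair 38.4143: forward underpriced → reverse cash-and-carry (short the stock, invest proceeds at r, pay the dividends, go long the forward).
Profit at T = |F_mkt − F*| = |37.32 − 38.4143| = A$1.09 per share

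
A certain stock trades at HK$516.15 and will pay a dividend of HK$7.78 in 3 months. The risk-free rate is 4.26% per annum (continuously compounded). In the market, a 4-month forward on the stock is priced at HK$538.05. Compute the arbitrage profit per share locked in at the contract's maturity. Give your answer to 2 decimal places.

HK$22.33 per share

PV(dividends) I = 7.78·e^(−0.0426·3/12) = 7.6976
Fair forward F* = (S − I)·e^(rT) = (516.15 − 7.6976)·e^0.014200 = 508.4524 × 1.014301 = 515.7238
Market HK$538.05 > fair 515.7238: forward overpriced → cash-and-carry (borrow at r, buy the stock and collect the dividends, short the forward).
Profit at T = |F_mkt − F*| = |538.05 − 515.7238| = HK$22.33 per share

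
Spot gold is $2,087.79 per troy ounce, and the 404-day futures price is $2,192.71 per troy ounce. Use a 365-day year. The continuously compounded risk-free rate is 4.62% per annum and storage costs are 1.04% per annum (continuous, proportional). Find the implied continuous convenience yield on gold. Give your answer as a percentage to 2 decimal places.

F = S·e^((r+u−y)T) ⇒ (r+u−y) = ln(F/S)/T
ln(2192.71/2087.79) = 0.049032; /T ⇒ 0.044299
y = r + u − ln(F/S)/T = 0.0462 + 0.0104 − 0.044299 = 0.012301
y = 1.23%

1.23%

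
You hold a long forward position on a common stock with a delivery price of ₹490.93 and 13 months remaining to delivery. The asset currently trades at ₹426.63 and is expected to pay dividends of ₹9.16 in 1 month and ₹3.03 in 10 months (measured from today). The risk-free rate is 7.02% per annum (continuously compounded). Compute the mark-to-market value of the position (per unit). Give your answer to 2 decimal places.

-₹40.31

PV(remaining dividends) I = 9.16·e^(−0.0702·1/12) + 3.03·e^(−0.0702·10/12) = 11.9644
Current forward F = (S − I)·e^(rT) = (426.63 − 11.9644)·e^(0.0702·13/12) = 414.6656 × 1.079017 = 447.4312
Value (long) = (F − K)·e^(−rT) = (447.4312 − 490.93) × 0.926770 = -40.3134
Value = -₹40.31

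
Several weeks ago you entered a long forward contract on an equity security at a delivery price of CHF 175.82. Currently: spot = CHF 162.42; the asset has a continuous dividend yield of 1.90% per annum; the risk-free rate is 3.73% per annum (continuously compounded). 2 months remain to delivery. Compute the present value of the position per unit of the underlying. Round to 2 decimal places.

-CHF 12.82

Current fair forward for the remaining 2 months: F = S·e^((r − q)·T), (r − q) = 0.0373 − 0.0190 = 0.0183
F = 162.42 · e^(0.0183 × 2/12) = 162.42 × 1.003055 = 162.9162
Value of long forward = (F − K)·e^(−rT) = (162.9162 − 175.82) · e^(−0.0373·2/12)
= -12.9038 × 0.993803 = -12.82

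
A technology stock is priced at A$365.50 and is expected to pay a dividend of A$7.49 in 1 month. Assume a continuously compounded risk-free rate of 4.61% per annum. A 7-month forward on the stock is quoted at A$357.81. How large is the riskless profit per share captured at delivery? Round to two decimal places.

A$9.99 per share

PV(dividends) I = 7.49·e^(−0.0461·1/12) = 7.4613
Fair forward F* = (S − I)·e^(rT) = (365.50 − 7.4613)·e^0.026892 = 358.0387 × 1.027257 = 367.7978
Market A$357.81 < fair 367.7978: forward underpriced → reverse cash-and-carry (short the stock, invest proceeds at r, pay the dividends, go long the forward).
Profit at T = |F_mkt − F*| = |357.81 − 367.7978| = A$9.99 per share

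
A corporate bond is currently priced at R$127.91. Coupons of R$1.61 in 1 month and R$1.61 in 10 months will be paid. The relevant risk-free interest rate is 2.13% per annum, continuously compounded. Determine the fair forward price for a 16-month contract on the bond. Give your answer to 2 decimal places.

R$128.31

PV(coupons) I = 1.61·e^(−0.0213·1/12) + 1.61·e^(−0.0213·10/12)
I = 1.6071 + 1.5817 = 3.1888
F = (S − I)·e^(rT) = (127.91 − 3.1888) · e^(0.0213·16/12)
= 124.7212 · e^0.028400 = 124.7212 × 1.028807 = R$128.31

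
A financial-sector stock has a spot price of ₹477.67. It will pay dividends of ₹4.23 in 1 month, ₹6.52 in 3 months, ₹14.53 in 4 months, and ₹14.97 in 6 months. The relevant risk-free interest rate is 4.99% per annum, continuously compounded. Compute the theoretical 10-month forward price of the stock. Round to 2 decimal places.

PV(dividends) I = 4.23·e^(−0.0499·1/12) + 6.52·e^(−0.0499·3/12) + 14.53·e^(−0.0499·4/12) + 14.97·e^(−0.0499·6/12)
I = 4.2124 + 6.4392 + 14.2903 + 14.6011 = 39.5430
F = (S − I)·e^(rT) = (477.67 − 39.5430) · e^(0.0499·10/12)
= 438.1270 · e^0.041583 = 438.1270 × 1.042460 = ₹456.73

₹456.73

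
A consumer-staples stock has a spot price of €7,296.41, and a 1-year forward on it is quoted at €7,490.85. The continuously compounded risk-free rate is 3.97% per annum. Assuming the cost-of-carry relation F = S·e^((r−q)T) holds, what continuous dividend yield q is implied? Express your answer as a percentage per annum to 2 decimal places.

1.34%

From F = S·e^((r−q)T): (r − q) = ln(F/S)/T
ln(7490.85/7296.41) = ln(1.026649) = 0.026300
(r − q) = 0.026300 / (1) = 0.026300
q = r − ln(F/S)/T = 0.0397 − 0.026300 = 0.013400
q = 1.34%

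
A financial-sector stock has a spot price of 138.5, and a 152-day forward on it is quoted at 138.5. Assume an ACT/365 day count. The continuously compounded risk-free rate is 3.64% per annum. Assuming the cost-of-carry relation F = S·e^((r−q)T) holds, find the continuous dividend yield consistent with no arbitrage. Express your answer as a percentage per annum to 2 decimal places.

3.64%

From F = S·e^((r−q)T): (r − q) = ln(F/S)/T
ln(138.5/138.5) = ln(1.000000) = 0.000000
(r − q) = 0.000000 / (152/365) = 0.000000
q = r − ln(F/S)/T = 0.0364 + 0.000000 = 0.036400
q = 3.64%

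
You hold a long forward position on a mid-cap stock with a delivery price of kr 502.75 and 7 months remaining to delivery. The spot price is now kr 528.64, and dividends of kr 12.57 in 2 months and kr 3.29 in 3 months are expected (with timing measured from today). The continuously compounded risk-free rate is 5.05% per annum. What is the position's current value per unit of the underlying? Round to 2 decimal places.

PV(remaining dividends) I = 12.57·e^(−0.0505·2/12) + 3.29·e^(−0.0505·3/12) = 15.7134
Current forward F = (S − I)·e^(rT) = (528.64 − 15.7134)·e^(0.0505·7/12) = 512.9266 × 1.029897 = 528.2616
Value (long) = (F − K)·e^(−rT) = (528.2616 − 502.75) × 0.970971 = 24.7710
Value = kr 24.77

kr 24.77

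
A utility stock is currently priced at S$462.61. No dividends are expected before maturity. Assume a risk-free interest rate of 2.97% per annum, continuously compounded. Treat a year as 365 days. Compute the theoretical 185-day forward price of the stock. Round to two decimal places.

F = S·e^(rT) = 462.61 · e^(0.0297 × 185/365)
= 462.61 · e^0.015053 = 462.61 × 1.015167
F = S$469.63

S$469.63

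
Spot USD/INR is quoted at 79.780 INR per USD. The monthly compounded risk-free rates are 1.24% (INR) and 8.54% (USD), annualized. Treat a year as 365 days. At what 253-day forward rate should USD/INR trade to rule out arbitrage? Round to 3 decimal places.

By covered interest parity, F = S · (1+r_INR/12)^(12T) / (1+r_USD/12)^(12T)
= 79.780 × 1.008628 / 1.060760 = 79.780 × 0.950854
F = 75.859 INR per USD

75.859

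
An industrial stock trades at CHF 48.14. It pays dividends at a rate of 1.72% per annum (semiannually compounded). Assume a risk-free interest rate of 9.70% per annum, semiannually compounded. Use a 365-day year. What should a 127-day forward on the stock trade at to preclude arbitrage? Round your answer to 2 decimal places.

CHF 49.46

F = S · (1+r/2)^(2T) / (1+q/2)^(2T)
= 48.14 × 1.033507 / 1.005977 = 48.14 × 1.027366
F = CHF 49.46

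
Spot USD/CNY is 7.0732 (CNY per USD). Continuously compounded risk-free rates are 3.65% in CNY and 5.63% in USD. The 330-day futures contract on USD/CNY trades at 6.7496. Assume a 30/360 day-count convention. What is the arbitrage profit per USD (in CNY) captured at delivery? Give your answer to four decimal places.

0.1964 per USD (in CNY)

Fair futures: F* = S·e^(carry·T), with carry = (r_CNY − r_USD) = 0.0365 − 0.0563 = -0.0198
F* = 7.0732 · e^(-0.0198 × 330/360) = 7.0732 · e^-0.018150 = 7.0732 × 0.982014 = 6.9460
Market 6.7496 < fair 6.9460: forward underpriced → reverse cash-and-carry (short spot, go long the forward).
At maturity, profit = |F_mkt − F*| = |6.7496 − 6.9460| = 0.1964 per USD (in CNY)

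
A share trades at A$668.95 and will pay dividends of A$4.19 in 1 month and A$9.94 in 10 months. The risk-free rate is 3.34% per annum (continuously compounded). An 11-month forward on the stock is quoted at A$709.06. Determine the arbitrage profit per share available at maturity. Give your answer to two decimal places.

A$33.59 per share

PV(dividends) I = 4.19·e^(−0.0334·1/12) + 9.94·e^(−0.0334·10/12) = 13.8455
Fair forward F* = (S − I)·e^(rT) = (668.95 − 13.8455)·e^0.030617 = 655.1045 × 1.031091 = 675.4724
Market A$709.06 > fair 675.4724: forward overpriced → cash-and-carry (borrow at r, buy the stock and collect the dividends, short the forward).
Profit at T = |F_mkt − F*| = |709.06 − 675.4724| = A$33.59 per share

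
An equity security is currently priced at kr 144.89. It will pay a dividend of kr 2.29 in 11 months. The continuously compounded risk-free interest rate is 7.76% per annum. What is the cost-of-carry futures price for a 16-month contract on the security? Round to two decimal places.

PV(dividends) I = 2.29·e^(−0.0776·11/12)
I = 2.1328
F = (S − I)·e^(rT) = (144.89 − 2.1328) · e^(0.0776·16/12)
= 142.7572 · e^0.103467 = 142.7572 × 1.109009 = kr 158.32

kr 158.32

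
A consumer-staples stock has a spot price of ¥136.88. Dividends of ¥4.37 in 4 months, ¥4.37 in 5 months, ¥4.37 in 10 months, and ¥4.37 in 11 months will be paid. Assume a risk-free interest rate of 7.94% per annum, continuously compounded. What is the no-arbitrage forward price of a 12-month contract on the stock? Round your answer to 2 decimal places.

¥130.18

PV(dividends) I = 4.37·e^(−0.0794·4/12) + 4.37·e^(−0.0794·5/12) + 4.37·e^(−0.0794·10/12) + 4.37·e^(−0.0794·11/12)
I = 4.2559 + 4.2278 + 4.0902 + 4.0632 = 16.6371
F = (S − I)·e^(rT) = (136.88 − 16.6371) · e^(0.0794·12/12)
= 120.2429 · e^0.079400 = 120.2429 × 1.082637 = ¥130.18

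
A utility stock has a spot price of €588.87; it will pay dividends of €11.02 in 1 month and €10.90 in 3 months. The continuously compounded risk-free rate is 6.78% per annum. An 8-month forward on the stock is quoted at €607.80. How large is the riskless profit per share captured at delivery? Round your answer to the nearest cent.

PV(dividends) I = 11.02·e^(−0.0678·1/12) + 10.90·e^(−0.0678·3/12) = 21.6747
Fair forward F* = (S − I)·e^(rT) = (588.87 − 21.6747)·e^0.045200 = 567.1953 × 1.046237 = 593.4207
Market €607.80 > fair 593.4207: forward overpriced → cash-and-carry (borrow at r, buy the stock and collect the dividends, short the forward).
Profit at T = |F_mkt − F*| = |607.80 − 593.4207| = €14.38 per share

€14.38 per share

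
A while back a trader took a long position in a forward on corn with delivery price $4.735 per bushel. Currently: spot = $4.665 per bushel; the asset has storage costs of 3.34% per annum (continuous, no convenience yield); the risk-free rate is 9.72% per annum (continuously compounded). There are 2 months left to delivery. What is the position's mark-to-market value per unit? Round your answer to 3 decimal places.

$0.032 per bushel

Current fair forward for the remaining 2 months: F = S·e^((r + u)·T), (r + u) = 0.0972 + 0.0334 = 0.1306
F = 4.665 · e^(0.1306 × 2/12) = 4.665 × 1.022005 = 4.7677
Value of long forward = (F − K)·e^(−rT) = (4.7677 − 4.735) · e^(−0.0972·2/12)
= 0.0327 × 0.983931 = 0.032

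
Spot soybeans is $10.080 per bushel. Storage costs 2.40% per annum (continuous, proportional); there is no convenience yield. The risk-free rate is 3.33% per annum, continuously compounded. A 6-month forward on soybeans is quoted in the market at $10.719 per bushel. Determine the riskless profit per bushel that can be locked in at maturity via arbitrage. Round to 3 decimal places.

$0.346 per bushel

Fair forward: F* = S·e^(carry·T), with carry = (r + u) = 0.0333 + 0.0240 = 0.0573
F* = 10.080 · e^(0.0573 × 6/12) = 10.080 · e^0.028650 = 10.080 × 1.029064 = $10.3730
Market $10.719 > fair $10.3730: forward overpriced → cash-and-carry (buy spot, short the forward).
At maturity, profit = |F_mkt − F*| = |10.719 − 10.3730| = $0.346 per bushel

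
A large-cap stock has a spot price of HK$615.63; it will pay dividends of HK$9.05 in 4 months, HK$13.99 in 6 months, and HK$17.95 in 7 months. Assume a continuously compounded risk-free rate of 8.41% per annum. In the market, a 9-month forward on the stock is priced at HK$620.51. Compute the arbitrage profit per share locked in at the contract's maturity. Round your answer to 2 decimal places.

HK$6.66 per share

PV(dividends) I = 9.05·e^(−0.0841·4/12) + 13.99·e^(−0.0841·6/12) + 17.95·e^(−0.0841·7/12) = 39.3044
Fair forward F* = (S − I)·e^(rT) = (615.63 − 39.3044)·e^0.063075 = 576.3256 × 1.065107 = 613.8484
Market HK$620.51 > fair 613.8484: forward overpriced → cash-and-carry (borrow at r, buy the stock and collect the dividends, short the forward).
Profit at T = |F_mkt − F*| = |620.51 − 613.8484| = HK$6.66 per share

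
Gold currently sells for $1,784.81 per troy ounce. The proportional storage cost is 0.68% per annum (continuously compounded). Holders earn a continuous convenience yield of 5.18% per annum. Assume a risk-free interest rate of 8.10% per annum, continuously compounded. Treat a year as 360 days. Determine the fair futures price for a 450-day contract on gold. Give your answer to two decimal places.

$1,866.96 per troy ounce

Net carry = r + u − y = 0.0810 + 0.0068 − 0.0518 = 0.0360
F = S·e^((r+u−y)T) = 1784.81 · e^(0.0360 × 450/360) = 1784.81 · e^0.04500000
= 1784.81 × 1.04602786 = $1,866.96 per troy ounce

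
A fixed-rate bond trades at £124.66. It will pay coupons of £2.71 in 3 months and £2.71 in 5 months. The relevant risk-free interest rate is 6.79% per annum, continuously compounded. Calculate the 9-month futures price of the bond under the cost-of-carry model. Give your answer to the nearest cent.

PV(coupons) I = 2.71·e^(−0.0679·3/12) + 2.71·e^(−0.0679·5/12)
I = 2.6644 + 2.6344 = 5.2988
F = (S − I)·e^(rT) = (124.66 − 5.2988) · e^(0.0679·9/12)
= 119.3612 · e^0.050925 = 119.3612 × 1.052244 = £125.60

£125.60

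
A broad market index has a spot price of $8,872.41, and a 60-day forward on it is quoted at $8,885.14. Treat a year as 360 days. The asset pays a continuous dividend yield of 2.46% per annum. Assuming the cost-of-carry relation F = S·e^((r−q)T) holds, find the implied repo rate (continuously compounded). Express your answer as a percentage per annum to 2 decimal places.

From F = S·e^((r−q)T): (r − q) = ln(F/S)/T
ln(8885.14/8872.41) = ln(1.001435) = 0.001434
(r − q) = 0.001434 / (60/360) = 0.008604
r = ln(F/S)/T + q = 0.008604 + 0.0246 = 0.033204
r = 3.32%

3.32%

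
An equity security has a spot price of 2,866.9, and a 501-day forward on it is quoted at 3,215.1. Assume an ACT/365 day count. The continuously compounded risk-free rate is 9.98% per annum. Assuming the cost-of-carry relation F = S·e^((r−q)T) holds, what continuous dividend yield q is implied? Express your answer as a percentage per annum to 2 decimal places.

1.63%

From F = S·e^((r−q)T): (r − q) = ln(F/S)/T
ln(3215.1/2866.9) = ln(1.121455) = 0.114627
(r − q) = 0.114627 / (501/365) = 0.083511
q = r − ln(F/S)/T = 0.0998 − 0.083511 = 0.016289
q = 1.63%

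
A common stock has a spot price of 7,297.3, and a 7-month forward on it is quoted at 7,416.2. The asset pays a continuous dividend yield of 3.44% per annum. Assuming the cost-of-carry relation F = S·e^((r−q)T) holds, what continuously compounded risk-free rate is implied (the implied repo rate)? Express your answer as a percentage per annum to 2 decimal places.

From F = S·e^((r−q)T): (r − q) = ln(F/S)/T
ln(7416.2/7297.3) = ln(1.016294) = 0.016163
(r − q) = 0.016163 / (7/12) = 0.027708
r = ln(F/S)/T + q = 0.027708 + 0.0344 = 0.062108
r = 6.21%

6.21%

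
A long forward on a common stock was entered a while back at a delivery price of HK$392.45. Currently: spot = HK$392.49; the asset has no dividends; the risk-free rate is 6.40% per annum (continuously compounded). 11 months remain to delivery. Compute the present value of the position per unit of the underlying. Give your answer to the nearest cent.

HK$22.40

Current fair forward for the remaining 11 months: F = S·e^(r·T), r = 0.0640
F = 392.49 · e^(0.0640 × 11/12) = 392.49 × 1.060422 = 416.2050
Value of long forward = (F − K)·e^(−rT) = (416.2050 − 392.45) · e^(−0.0640·11/12)
= 23.7550 × 0.943021 = 22.40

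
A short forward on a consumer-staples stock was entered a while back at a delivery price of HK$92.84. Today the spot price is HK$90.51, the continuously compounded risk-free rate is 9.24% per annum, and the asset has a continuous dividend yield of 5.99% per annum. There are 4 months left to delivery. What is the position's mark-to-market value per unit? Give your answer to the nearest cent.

HK$1.30

Current fair forward for the remaining 4 months: F = S·e^((r − q)·T), (r − q) = 0.0924 − 0.0599 = 0.0325
F = 90.51 · e^(0.0325 × 4/12) = 90.51 × 1.010892 = 91.4958
Value of long forward = (F − K)·e^(−rT) = (91.4958 − 92.84) · e^(−0.0924·4/12)
= -1.3442 × 0.969669 = -1.30
Short position value = −(long value) = HK$1.30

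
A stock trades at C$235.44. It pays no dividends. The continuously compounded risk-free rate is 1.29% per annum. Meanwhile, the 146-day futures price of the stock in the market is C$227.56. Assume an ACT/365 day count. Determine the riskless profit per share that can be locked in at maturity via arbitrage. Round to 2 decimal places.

C$9.10 per share

Fair futures: F* = S·e^(carry·T), with carry = r = 0.0129
F* = 235.44 · e^(0.0129 × 146/365) = 235.44 · e^0.005160 = 235.44 × 1.005173 = C$236.6579
Market C$227.56 < fair C$236.6579: forward underpriced → reverse cash-and-carry (short spot, go long the forward).
At maturity, profit = |F_mkt − F*| = |227.56 − 236.6579| = C$9.10 per share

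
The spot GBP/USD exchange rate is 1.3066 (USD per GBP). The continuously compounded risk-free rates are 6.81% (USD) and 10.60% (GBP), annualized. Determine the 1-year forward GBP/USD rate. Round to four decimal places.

F = S·e^((r_USD − r_GBP)T) = 1.3066 · e^((0.0681 − 0.1060) × 1)
= 1.3066 · e^-0.037900 = 1.3066 × 0.962809
F = 1.2580 USD per GBP

1.2580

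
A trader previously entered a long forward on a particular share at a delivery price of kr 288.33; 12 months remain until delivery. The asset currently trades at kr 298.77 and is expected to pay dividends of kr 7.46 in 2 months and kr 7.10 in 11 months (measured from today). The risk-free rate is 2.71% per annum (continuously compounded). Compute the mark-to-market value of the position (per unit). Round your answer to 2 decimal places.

PV(remaining dividends) I = 7.46·e^(−0.0271·2/12) + 7.10·e^(−0.0271·11/12) = 14.3522
Current forward F = (S − I)·e^(rT) = (298.77 − 14.3522)·e^(0.0271·12/12) = 284.4178 × 1.027471 = 292.2310
Value (long) = (F − K)·e^(−rT) = (292.2310 − 288.33) × 0.973264 = 3.7967
Value = kr 3.80

kr 3.80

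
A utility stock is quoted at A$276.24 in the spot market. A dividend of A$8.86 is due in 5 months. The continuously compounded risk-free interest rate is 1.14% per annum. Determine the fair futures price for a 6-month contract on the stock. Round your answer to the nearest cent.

A$268.95

PV(dividends) I = 8.86·e^(−0.0114·5/12)
I = 8.8180
F = (S − I)·e^(rT) = (276.24 − 8.8180) · e^(0.0114·6/12)
= 267.4220 · e^0.005700 = 267.4220 × 1.005716 = A$268.95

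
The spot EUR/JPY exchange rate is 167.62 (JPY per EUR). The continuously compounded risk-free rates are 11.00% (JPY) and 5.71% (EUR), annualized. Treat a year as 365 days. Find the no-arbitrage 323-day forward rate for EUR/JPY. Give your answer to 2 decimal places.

175.65

F = S·e^((r_JPY − r_EUR)T) = 167.62 · e^((0.1100 − 0.0571) × 323/365)
= 167.62 · e^0.046813 = 167.62 × 1.047926
F = 175.65 JPY per EUR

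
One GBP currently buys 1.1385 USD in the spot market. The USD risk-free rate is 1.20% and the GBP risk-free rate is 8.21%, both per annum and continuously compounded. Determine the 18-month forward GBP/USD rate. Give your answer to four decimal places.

1.0249

F = S·e^((r_USD − r_GBP)T) = 1.1385 · e^((0.0120 − 0.0821) × 18/12)
= 1.1385 · e^-0.105150 = 1.1385 × 0.900189
F = 1.0249 USD per GBP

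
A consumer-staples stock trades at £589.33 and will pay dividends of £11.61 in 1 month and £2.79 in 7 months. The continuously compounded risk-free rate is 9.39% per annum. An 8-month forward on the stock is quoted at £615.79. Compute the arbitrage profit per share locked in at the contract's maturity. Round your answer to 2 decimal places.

£3.46 per share

PV(dividends) I = 11.61·e^(−0.0939·1/12) + 2.79·e^(−0.0939·7/12) = 14.1608
Fair forward F* = (S − I)·e^(rT) = (589.33 − 14.1608)·e^0.062600 = 575.1692 × 1.064601 = 612.3257
Market £615.79 > fair 612.3257: forward overpriced → cash-and-carry (borrow at r, buy the stock and collect the dividends, short the forward).
Profit at T = |F_mkt − F*| = |615.79 − 612.3257| = £3.46 per share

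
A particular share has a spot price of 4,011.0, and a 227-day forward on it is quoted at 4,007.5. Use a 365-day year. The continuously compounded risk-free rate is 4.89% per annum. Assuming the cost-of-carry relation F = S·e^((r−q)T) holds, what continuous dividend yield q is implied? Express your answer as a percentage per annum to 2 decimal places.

5.03%

From F = S·e^((r−q)T): (r − q) = ln(F/S)/T
ln(4007.5/4011.0) = ln(0.999127) = -0.000873
(r − q) = -0.000873 / (227/365) = -0.001404
q = r − ln(F/S)/T = 0.0489 + 0.001404 = 0.050304
q = 5.03%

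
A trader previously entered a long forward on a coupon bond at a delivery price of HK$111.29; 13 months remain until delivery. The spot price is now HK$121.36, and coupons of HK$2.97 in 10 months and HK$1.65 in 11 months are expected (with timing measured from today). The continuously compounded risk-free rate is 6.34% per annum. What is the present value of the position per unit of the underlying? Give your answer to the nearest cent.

HK$13.08

PV(remaining coupons) I = 2.97·e^(−0.0634·10/12) + 1.65·e^(−0.0634·11/12) = 4.3740
Current forward F = (S − I)·e^(rT) = (121.36 − 4.3740)·e^(0.0634·13/12) = 116.9860 × 1.071097 = 125.3034
Value (long) = (F − K)·e^(−rT) = (125.3034 − 111.29) × 0.933622 = 13.0832
Value = HK$13.08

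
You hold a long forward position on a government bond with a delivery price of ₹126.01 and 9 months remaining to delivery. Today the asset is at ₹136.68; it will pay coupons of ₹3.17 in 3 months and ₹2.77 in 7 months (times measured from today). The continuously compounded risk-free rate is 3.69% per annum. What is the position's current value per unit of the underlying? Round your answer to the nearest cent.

₹8.26

PV(remaining coupons) I = 3.17·e^(−0.0369·3/12) + 2.77·e^(−0.0369·7/12) = 5.8519
Current forward F = (S − I)·e^(rT) = (136.68 − 5.8519)·e^(0.0369·9/12) = 130.8281 × 1.028062 = 134.4994
Value (long) = (F − K)·e^(−rT) = (134.4994 − 126.01) × 0.972704 = 8.2577
Value = ₹8.26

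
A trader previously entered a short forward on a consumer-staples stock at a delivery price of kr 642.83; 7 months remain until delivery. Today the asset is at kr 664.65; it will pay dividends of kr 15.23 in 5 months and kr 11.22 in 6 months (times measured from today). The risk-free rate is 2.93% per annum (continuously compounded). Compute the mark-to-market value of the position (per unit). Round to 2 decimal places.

PV(remaining dividends) I = 15.23·e^(−0.0293·5/12) + 11.22·e^(−0.0293·6/12) = 26.1020
Current forward F = (S − I)·e^(rT) = (664.65 − 26.1020)·e^(0.0293·7/12) = 638.5480 × 1.017239 = 649.5559
Value (long) = (F − K)·e^(−rT) = (649.5559 − 642.83) × 0.983054 = 6.6119
Short position value = −(long value) = -kr 6.61

-kr 6.61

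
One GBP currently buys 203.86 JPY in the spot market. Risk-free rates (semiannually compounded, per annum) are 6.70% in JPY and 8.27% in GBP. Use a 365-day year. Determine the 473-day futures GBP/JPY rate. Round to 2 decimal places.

By covered interest parity, F = S · (1+r_JPY/2)^(2T) / (1+r_GBP/2)^(2T)
= 203.86 × 1.089155 / 1.110726 = 203.86 × 0.980579
F = 199.90 JPY per GBP

199.90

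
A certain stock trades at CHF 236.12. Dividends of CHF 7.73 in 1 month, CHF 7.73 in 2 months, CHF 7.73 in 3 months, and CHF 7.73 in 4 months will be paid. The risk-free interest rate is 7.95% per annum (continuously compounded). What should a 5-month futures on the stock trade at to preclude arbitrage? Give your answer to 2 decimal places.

CHF 212.64

PV(dividends) I = 7.73·e^(−0.0795·1/12) + 7.73·e^(−0.0795·2/12) + 7.73·e^(−0.0795·3/12) + 7.73·e^(−0.0795·4/12)
I = 7.6790 + 7.6283 + 7.5779 + 7.5278 = 30.4130
F = (S − I)·e^(rT) = (236.12 − 30.4130) · e^(0.0795·5/12)
= 205.7070 · e^0.033125 = 205.7070 × 1.033680 = CHF 212.64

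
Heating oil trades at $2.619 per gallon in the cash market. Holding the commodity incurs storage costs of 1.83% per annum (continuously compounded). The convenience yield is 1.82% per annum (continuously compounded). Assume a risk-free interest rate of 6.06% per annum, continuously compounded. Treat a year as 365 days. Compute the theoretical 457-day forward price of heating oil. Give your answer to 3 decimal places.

$2.826 per gallon

Net carry = r + u − y = 0.0606 + 0.0183 − 0.0182 = 0.0607
F = S·e^((r+u−y)T) = 2.619 · e^(0.0607 × 457/365) = 2.619 · e^0.076000
= 2.619 × 1.078963 = $2.826 per gallon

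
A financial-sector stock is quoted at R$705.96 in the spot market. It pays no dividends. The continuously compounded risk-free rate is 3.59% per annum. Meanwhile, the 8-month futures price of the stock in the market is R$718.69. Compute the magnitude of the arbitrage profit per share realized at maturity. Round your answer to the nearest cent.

Fair futures: F* = S·e^(carry·T), with carry = r = 0.0359
F* = 705.96 · e^(0.0359 × 8/12) = 705.96 · e^0.023933 = 705.96 × 1.024222 = R$723.0598
Market R$718.69 < fair R$723.0598: forward underpriced → reverse cash-and-carry (short spot, go long the forward).
At maturity, profit = |F_mkt − F*| = |718.69 − 723.0598| = R$4.37 per share

R$4.37 per share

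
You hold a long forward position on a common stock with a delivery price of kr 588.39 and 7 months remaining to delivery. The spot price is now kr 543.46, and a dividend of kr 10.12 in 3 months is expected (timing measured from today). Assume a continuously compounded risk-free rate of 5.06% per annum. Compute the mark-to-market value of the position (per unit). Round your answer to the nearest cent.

-kr 37.81

PV(remaining dividends) I = 10.12·e^(−0.0506·3/12) = 9.9928
Current forward F = (S − I)·e^(rT) = (543.46 − 9.9928)·e^(0.0506·7/12) = 533.4672 × 1.029957 = 549.4483
Value (long) = (F − K)·e^(−rT) = (549.4483 − 588.39) × 0.970915 = -37.8091
Value = -kr 37.81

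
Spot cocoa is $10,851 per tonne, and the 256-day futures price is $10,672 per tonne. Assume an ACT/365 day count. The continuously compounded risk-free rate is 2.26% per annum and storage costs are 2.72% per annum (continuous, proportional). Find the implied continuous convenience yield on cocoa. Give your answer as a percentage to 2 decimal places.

F = S·e^((r+u−y)T) ⇒ (r+u−y) = ln(F/S)/T
ln(10672/10851) = -0.016634; /T ⇒ -0.023716
y = r + u − ln(F/S)/T = 0.0226 + 0.0272 + 0.023716 = 0.073516
y = 7.35%

7.35%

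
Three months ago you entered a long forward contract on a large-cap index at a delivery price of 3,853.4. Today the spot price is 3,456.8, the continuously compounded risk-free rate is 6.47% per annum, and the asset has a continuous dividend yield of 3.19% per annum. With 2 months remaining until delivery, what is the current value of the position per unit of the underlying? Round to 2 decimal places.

-373.60

Current fair forward for the remaining 2 months: F = S·e^((r − q)·T), (r − q) = 0.0647 − 0.0319 = 0.0328
F = 3456.8 · e^(0.0328 × 2/12) = 3456.8 × 1.00548164 = 3475.7489
Value of long forward = (F − K)·e^(−rT) = (3475.7489 − 3853.4) · e^(−0.0647·2/12)
= -377.6511 × 0.98927460 = -373.60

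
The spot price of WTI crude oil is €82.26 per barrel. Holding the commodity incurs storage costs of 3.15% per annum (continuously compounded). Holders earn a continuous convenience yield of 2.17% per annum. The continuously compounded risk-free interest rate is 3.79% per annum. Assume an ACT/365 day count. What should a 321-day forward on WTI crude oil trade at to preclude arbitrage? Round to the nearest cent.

Net carry = r + u − y = 0.0379 + 0.0315 − 0.0217 = 0.0477
F = S·e^((r+u−y)T) = 82.26 · e^(0.0477 × 321/365) = 82.26 · e^0.041950
= 82.26 × 1.042842 = €85.78 per barrel

€85.78 per barrel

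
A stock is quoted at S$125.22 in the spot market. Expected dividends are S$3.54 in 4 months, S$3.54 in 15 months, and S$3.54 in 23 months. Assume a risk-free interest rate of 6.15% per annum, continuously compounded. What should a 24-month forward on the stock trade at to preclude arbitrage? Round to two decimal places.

S$130.42

PV(dividends) I = 3.54·e^(−0.0615·4/12) + 3.54·e^(−0.0615·15/12) + 3.54·e^(−0.0615·23/12)
I = 3.4682 + 3.2781 + 3.1464 = 9.8927
F = (S − I)·e^(rT) = (125.22 − 9.8927) · e^(0.0615·24/12)
= 115.3273 · e^0.123000 = 115.3273 × 1.130884 = S$130.42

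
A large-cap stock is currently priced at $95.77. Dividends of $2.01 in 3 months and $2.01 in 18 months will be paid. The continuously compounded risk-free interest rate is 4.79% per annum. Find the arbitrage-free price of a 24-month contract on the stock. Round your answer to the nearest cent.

$101.15

PV(dividends) I = 2.01·e^(−0.0479·3/12) + 2.01·e^(−0.0479·18/12)
I = 1.9861 + 1.8706 = 3.8567
F = (S − I)·e^(rT) = (95.77 − 3.8567) · e^(0.0479·24/12)
= 91.9133 · e^0.095800 = 91.9133 × 1.100539 = $101.15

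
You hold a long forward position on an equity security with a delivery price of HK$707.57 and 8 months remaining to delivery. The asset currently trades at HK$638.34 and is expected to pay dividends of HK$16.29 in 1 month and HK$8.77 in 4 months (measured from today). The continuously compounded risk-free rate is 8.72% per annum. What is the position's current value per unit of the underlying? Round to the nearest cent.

-HK$53.96

PV(remaining dividends) I = 16.29·e^(−0.0872·1/12) + 8.77·e^(−0.0872·4/12) = 24.6908
Current forward F = (S − I)·e^(rT) = (638.34 − 24.6908)·e^(0.0872·8/12) = 613.6492 × 1.059856 = 650.3798
Value (long) = (F − K)·e^(−rT) = (650.3798 − 707.57) × 0.943524 = -53.9603
Value = -HK$53.96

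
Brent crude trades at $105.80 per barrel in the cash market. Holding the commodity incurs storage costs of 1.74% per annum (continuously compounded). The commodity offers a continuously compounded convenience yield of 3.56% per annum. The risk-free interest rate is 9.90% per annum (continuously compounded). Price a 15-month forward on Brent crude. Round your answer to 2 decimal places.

Net carry = r + u − y = 0.0990 + 0.0174 − 0.0356 = 0.0808
F = S·e^((r+u−y)T) = 105.80 · e^(0.0808 × 15/12) = 105.80 · e^0.101000
= 105.80 × 1.106277 = $117.04 per barrel

$117.04 per barrel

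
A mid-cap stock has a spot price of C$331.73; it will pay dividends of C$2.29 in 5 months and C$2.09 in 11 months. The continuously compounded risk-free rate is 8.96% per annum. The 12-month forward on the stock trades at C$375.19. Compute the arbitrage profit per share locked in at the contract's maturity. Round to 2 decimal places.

C$16.88 per share

PV(dividends) I = 2.29·e^(−0.0896·5/12) + 2.09·e^(−0.0896·11/12) = 4.1313
Fair forward F* = (S − I)·e^(rT) = (331.73 − 4.1313)·e^0.089600 = 327.5987 × 1.093737 = 358.3068
Market C$375.19 > fair 358.3068: forward overpriced → cash-and-carry (borrow at r, buy the stock and collect the dividends, short the forward).
Profit at T = |F_mkt − F*| = |375.19 − 358.3068| = C$16.88 per share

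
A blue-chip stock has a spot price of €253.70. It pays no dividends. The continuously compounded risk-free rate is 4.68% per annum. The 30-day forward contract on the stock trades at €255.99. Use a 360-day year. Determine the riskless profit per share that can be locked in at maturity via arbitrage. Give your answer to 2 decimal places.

€1.30 per share

Fair forward: F* = S·e^(carry·T), with carry = r = 0.0468
F* = 253.70 · e^(0.0468 × 30/360) = 253.70 · e^0.003900 = 253.70 × 1.003908 = €254.6915
Market €255.99 > fair €254.6915: forward overpriced → cash-and-carry (buy spot, short the forward).
At maturity, profit = |F_mkt − F*| = |255.99 − 254.6915| = €1.30 per share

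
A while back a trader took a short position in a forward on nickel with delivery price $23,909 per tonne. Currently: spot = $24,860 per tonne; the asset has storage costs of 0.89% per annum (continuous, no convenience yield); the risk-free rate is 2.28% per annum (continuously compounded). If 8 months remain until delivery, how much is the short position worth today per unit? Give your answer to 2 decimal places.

-$1459.61 per tonne

Current fair forward for the remaining 8 months: F = S·e^((r + u)·T), (r + u) = 0.0228 + 0.0089 = 0.0317
F = 24860 · e^(0.0317 × 8/12) = 24860 × 1.02135822 = 25390.9653
Value of long forward = (F − K)·e^(−rT) = (25390.9653 − 23909) · e^(−0.0228·8/12)
= 1481.9653 × 0.98491494 = 1459.61
Short position value = −(long value) = -$1459.61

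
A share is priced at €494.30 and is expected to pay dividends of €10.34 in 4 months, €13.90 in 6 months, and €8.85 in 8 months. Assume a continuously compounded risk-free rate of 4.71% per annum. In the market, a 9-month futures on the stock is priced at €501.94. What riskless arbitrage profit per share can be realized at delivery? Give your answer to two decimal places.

PV(dividends) I = 10.34·e^(−0.0471·4/12) + 13.90·e^(−0.0471·6/12) + 8.85·e^(−0.0471·8/12) = 32.3318
Fair futures F* = (S − I)·e^(rT) = (494.30 − 32.3318)·e^0.035325 = 461.9682 × 1.035956 = 478.5787
Market €501.94 > fair 478.5787: forward overpriced → cash-and-carry (borrow at r, buy the stock and collect the dividends, short the forward).
Profit at T = |F_mkt − F*| = |501.94 − 478.5787| = €23.36 per share

€23.36 per share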